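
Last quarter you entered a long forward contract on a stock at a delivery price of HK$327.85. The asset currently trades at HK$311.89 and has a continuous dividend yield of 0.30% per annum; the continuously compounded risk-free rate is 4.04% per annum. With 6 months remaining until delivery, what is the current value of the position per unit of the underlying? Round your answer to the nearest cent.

Current fair forward for the remaining 6 months: F = S·e^((r − q)·T), (r − q) = 0.0404 − 0.0030 = 0.0374
F = 311.89 · e^(0.0374 × 6/12) = 311.89 × 1.018876 = 317.7772
Value of long forward = (F − K)·e^(−rT) = (317.7772 − 327.85) · e^(−0.0404·6/12)
= -10.0728 × 0.980003 = -9.87

-HK$9.87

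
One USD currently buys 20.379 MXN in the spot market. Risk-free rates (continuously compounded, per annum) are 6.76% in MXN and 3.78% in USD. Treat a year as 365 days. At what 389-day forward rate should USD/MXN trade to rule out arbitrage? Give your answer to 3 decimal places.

F = S·e^((r_MXN − r_USD)T) = 20.379 · e^((0.0676 − 0.0378) × 389/365)
= 20.379 · e^0.031759 = 20.379 × 1.032269
F = 21.037 MXN per USD

21.037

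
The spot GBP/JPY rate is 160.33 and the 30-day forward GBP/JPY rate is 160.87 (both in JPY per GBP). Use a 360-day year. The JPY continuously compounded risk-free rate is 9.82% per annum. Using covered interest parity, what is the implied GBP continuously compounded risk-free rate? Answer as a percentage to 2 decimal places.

5.79%

F = S·e^((r_JPY − r_GBP)T) ⇒ r_GBP = r_JPY − ln(F/S)/T
ln(160.87/160.33) = 0.003362; /(30/360) = 0.040344
r_GBP = 0.0982 − 0.040344 = 0.057856
r_GBP = 5.79%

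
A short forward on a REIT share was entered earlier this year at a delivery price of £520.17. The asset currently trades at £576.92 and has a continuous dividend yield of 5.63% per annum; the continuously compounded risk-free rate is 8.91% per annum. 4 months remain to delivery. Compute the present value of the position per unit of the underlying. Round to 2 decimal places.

-£61.25

Current fair forward for the remaining 4 months: F = S·e^((r − q)·T), (r − q) = 0.0891 − 0.0563 = 0.0328
F = 576.92 · e^(0.0328 × 4/12) = 576.92 × 1.010993 = 583.2621
Value of long forward = (F − K)·e^(−rT) = (583.2621 − 520.17) · e^(−0.0891·4/12)
= 63.0921 × 0.970737 = 61.25
Short position value = −(long value) = -£61.25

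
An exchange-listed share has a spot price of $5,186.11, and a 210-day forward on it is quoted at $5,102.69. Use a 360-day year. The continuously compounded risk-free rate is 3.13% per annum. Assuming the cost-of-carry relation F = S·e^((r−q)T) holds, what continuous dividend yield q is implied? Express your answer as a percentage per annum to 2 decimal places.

From F = S·e^((r−q)T): (r − q) = ln(F/S)/T
ln(5102.69/5186.11) = ln(0.983915) = -0.016216
(r − q) = -0.016216 / (210/360) = -0.027799
q = r − ln(F/S)/T = 0.0313 + 0.027799 = 0.059099
q = 5.91%

5.91%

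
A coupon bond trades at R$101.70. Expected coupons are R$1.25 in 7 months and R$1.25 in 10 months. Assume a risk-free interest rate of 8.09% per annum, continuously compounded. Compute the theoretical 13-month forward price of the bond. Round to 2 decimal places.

R$108.44

PV(coupons) I = 1.25·e^(−0.0809·7/12) + 1.25·e^(−0.0809·10/12)
I = 1.1924 + 1.1685 = 2.3609
F = (S − I)·e^(rT) = (101.70 − 2.3609) · e^(0.0809·13/12)
= 99.3391 · e^0.087642 = 99.3391 × 1.091597 = R$108.44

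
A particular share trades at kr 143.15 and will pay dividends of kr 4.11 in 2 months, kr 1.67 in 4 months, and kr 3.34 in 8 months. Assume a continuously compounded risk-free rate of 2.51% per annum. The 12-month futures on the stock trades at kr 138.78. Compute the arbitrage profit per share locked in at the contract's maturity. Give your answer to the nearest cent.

PV(dividends) I = 4.11·e^(−0.0251·2/12) + 1.67·e^(−0.0251·4/12) + 3.34·e^(−0.0251·8/12) = 9.0335
Fair futures F* = (S − I)·e^(rT) = (143.15 − 9.0335)·e^0.025100 = 134.1165 × 1.025418 = 137.5255
Market kr 138.78 > fair 137.5255: forward overpriced → cash-and-carry (borrow at r, buy the stock and collect the dividends, short the forward).
Profit at T = |F_mkt − F*| = |138.78 − 137.5255| = kr 1.25 per share

kr 1.25 per share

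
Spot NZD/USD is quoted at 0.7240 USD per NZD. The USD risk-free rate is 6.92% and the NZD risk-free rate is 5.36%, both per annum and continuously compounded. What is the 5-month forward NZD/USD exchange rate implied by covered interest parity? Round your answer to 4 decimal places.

0.7287

F = S·e^((r_USD − r_NZD)T) = 0.7240 · e^((0.0692 − 0.0536) × 5/12)
= 0.7240 · e^0.006500 = 0.7240 × 1.006521
F = 0.7287 USD per NZD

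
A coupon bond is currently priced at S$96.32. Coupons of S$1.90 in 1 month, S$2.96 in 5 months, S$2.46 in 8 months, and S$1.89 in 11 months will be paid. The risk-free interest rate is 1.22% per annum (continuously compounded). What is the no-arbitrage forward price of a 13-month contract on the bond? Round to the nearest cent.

S$88.33

PV(coupons) I = 1.90·e^(−0.0122·1/12) + 2.96·e^(−0.0122·5/12) + 2.46·e^(−0.0122·8/12) + 1.89·e^(−0.0122·11/12)
I = 1.8981 + 2.9450 + 2.4401 + 1.8690 = 9.1522
F = (S − I)·e^(rT) = (96.32 − 9.1522) · e^(0.0122·13/12)
= 87.1678 · e^0.013217 = 87.1678 × 1.013305 = S$88.33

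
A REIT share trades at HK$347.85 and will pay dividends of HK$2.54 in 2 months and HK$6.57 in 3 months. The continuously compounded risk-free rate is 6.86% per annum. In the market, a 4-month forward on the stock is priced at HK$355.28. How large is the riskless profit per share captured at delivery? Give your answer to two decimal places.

HK$8.56 per share

PV(dividends) I = 2.54·e^(−0.0686·2/12) + 6.57·e^(−0.0686·3/12) = 8.9694
Fair forward F* = (S − I)·e^(rT) = (347.85 − 8.9694)·e^0.022867 = 338.8806 × 1.023130 = 346.7189
Market HK$355.28 > fair 346.7189: forward overpriced → cash-and-carry (borrow at r, buy the stock and collect the dividends, short the forward).
Profit at T = |F_mkt − F*| = |355.28 − 346.7189| = HK$8.56 per share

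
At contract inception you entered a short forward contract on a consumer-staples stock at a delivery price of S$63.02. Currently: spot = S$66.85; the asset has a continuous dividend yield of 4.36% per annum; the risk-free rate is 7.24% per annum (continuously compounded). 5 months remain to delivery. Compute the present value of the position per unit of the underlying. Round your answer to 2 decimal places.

-S$4.50

Current fair forward for the remaining 5 months: F = S·e^((r − q)·T), (r − q) = 0.0724 − 0.0436 = 0.0288
F = 66.85 · e^(0.0288 × 5/12) = 66.85 × 1.012072 = 67.6570
Value of long forward = (F − K)·e^(−rT) = (67.6570 − 63.02) · e^(−0.0724·5/12)
= 4.6370 × 0.970284 = 4.50
Short position value = −(long value) = -S$4.50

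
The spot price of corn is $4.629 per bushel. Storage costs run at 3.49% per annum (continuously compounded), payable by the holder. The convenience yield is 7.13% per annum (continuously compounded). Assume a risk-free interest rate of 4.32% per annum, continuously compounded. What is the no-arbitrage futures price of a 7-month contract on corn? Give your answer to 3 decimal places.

Net carry = r + u − y = 0.0432 + 0.0349 − 0.0713 = 0.0068
F = S·e^((r+u−y)T) = 4.629 · e^(0.0068 × 7/12) = 4.629 · e^0.003967
= 4.629 × 1.003975 = $4.647 per bushel

$4.647 per bushel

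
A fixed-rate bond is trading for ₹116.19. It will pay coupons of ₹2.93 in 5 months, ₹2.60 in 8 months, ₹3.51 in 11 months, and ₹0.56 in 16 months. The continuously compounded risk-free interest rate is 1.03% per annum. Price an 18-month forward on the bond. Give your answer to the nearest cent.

₹108.32

PV(coupons) I = 2.93·e^(−0.0103·5/12) + 2.60·e^(−0.0103·8/12) + 3.51·e^(−0.0103·11/12) + 0.56·e^(−0.0103·16/12)
I = 2.9175 + 2.5822 + 3.4770 + 0.5524 = 9.5291
F = (S − I)·e^(rT) = (116.19 − 9.5291) · e^(0.0103·18/12)
= 106.6609 · e^0.015450 = 106.6609 × 1.015570 = ₹108.32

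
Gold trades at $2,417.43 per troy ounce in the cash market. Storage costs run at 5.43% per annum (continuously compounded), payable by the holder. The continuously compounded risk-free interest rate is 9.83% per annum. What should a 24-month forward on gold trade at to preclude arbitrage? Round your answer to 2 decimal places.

Net carry = r + u − y = 0.0983 + 0.0543 − 0.0000 = 0.1526
F = S·e^((r+u−y)T) = 2417.43 · e^(0.1526 × 24/12) = 2417.43 · e^0.30520000
= 2417.43 × 1.35689636 = $3,280.20 per troy ounce

$3,280.20 per troy ounce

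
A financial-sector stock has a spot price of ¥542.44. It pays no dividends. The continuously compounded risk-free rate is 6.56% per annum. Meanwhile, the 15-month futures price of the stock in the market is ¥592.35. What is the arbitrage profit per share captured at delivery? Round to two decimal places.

Fair futures: F* = S·e^(carry·T), with carry = r = 0.0656
F* = 542.44 · e^(0.0656 × 15/12) = 542.44 · e^0.082000 = 542.44 × 1.085456 = ¥588.7948
Market ¥592.35 > fair ¥588.7948: forward overpriced → cash-and-carry (buy spot, short the forward).
At maturity, profit = |F_mkt − F*| = |592.35 − 588.7948| = ¥3.56 per share

¥3.56 per share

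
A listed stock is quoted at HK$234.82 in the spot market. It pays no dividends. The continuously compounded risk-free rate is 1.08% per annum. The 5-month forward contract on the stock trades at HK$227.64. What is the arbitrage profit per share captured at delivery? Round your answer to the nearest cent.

HK$8.24 per share

Fair forward: F* = S·e^(carry·T), with carry = r = 0.0108
F* = 234.82 · e^(0.0108 × 5/12) = 234.82 · e^0.004500 = 234.82 × 1.004510 = HK$235.8790
Market HK$227.64 < fair HK$235.8790: forward underpriced → reverse cash-and-carry (short spot, go long the forward).
At maturity, profit = |F_mkt − F*| = |227.64 − 235.8790| = HK$8.24 per share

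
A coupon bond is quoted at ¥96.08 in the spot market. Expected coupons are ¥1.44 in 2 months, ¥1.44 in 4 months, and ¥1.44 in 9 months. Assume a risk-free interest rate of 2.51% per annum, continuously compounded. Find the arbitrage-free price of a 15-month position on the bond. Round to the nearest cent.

¥94.73

PV(coupons) I = 1.44·e^(−0.0251·2/12) + 1.44·e^(−0.0251·4/12) + 1.44·e^(−0.0251·9/12)
I = 1.4340 + 1.4280 + 1.4131 = 4.2751
F = (S − I)·e^(rT) = (96.08 − 4.2751) · e^(0.0251·15/12)
= 91.8049 · e^0.031375 = 91.8049 × 1.031872 = ¥94.73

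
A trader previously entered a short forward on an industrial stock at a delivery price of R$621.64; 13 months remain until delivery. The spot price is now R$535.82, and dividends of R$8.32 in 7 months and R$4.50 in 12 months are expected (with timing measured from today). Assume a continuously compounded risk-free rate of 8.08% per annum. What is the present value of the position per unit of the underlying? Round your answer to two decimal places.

R$45.81

PV(remaining dividends) I = 8.32·e^(−0.0808·7/12) + 4.50·e^(−0.0808·12/12) = 12.0877
Current forward F = (S − I)·e^(rT) = (535.82 − 12.0877)·e^(0.0808·13/12) = 523.7323 × 1.091479 = 571.6428
Value (long) = (F − K)·e^(−rT) = (571.6428 − 621.64) × 0.916188 = -45.8068
Short position value = −(long value) = R$45.81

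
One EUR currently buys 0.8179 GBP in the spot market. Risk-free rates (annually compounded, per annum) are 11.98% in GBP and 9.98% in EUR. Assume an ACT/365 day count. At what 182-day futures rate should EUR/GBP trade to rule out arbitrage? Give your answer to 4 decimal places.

By covered interest parity, F = S · (1+r_GBP)^T / (1+r_EUR)^T
= 0.8179 × 1.058042 / 1.048577 = 0.8179 × 1.009027
F = 0.8253 GBP per EUR

0.8253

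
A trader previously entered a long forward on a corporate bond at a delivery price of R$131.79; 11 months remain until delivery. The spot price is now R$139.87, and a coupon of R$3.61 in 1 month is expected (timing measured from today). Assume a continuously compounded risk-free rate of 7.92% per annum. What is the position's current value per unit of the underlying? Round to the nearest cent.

R$13.72

PV(remaining coupons) I = 3.61·e^(−0.0792·1/12) = 3.5863
Current forward F = (S − I)·e^(rT) = (139.87 − 3.5863)·e^(0.0792·11/12) = 136.2837 × 1.075300 = 146.5459
Value (long) = (F − K)·e^(−rT) = (146.5459 − 131.79) × 0.929973 = 13.7226
Value = R$13.72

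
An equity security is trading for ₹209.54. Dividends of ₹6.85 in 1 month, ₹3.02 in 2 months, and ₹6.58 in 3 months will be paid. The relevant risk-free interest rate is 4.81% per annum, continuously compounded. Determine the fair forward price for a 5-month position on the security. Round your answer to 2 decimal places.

PV(dividends) I = 6.85·e^(−0.0481·1/12) + 3.02·e^(−0.0481·2/12) + 6.58·e^(−0.0481·3/12)
I = 6.8226 + 2.9959 + 6.5013 = 16.3198
F = (S − I)·e^(rT) = (209.54 − 16.3198) · e^(0.0481·5/12)
= 193.2202 · e^0.020042 = 193.2202 × 1.020244 = ₹197.13

₹197.13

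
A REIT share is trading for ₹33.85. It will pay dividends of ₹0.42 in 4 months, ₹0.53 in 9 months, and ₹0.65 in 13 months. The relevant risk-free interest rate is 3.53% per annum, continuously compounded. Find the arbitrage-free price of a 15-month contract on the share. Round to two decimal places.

₹33.75

PV(dividends) I = 0.42·e^(−0.0353·4/12) + 0.53·e^(−0.0353·9/12) + 0.65·e^(−0.0353·13/12)
I = 0.4151 + 0.5162 + 0.6256 = 1.5569
F = (S − I)·e^(rT) = (33.85 − 1.5569) · e^(0.0353·15/12)
= 32.2931 · e^0.044125 = 32.2931 × 1.045113 = ₹33.75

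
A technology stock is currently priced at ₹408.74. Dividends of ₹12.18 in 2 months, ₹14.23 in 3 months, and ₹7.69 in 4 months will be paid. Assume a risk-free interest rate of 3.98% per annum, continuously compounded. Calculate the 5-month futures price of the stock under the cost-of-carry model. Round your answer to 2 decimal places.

PV(dividends) I = 12.18·e^(−0.0398·2/12) + 14.23·e^(−0.0398·3/12) + 7.69·e^(−0.0398·4/12)
I = 12.0995 + 14.0891 + 7.5887 = 33.7773
F = (S − I)·e^(rT) = (408.74 − 33.7773) · e^(0.0398·5/12)
= 374.9627 · e^0.016583 = 374.9627 × 1.016721 = ₹381.23

₹381.23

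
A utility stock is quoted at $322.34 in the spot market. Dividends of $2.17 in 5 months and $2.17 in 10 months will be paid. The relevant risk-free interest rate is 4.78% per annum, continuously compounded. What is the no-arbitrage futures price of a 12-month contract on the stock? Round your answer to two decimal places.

PV(dividends) I = 2.17·e^(−0.0478·5/12) + 2.17·e^(−0.0478·10/12)
I = 2.1272 + 2.0853 = 4.2125
F = (S − I)·e^(rT) = (322.34 − 4.2125) · e^(0.0478·12/12)
= 318.1275 · e^0.047800 = 318.1275 × 1.048961 = $333.70

$333.70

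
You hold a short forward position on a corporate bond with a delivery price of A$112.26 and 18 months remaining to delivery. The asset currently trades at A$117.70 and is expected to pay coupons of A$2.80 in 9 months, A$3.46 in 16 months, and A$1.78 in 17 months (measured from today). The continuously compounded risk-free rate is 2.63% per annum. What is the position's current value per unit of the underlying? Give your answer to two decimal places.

PV(remaining coupons) I = 2.80·e^(−0.0263·9/12) + 3.46·e^(−0.0263·16/12) + 1.78·e^(−0.0263·17/12) = 7.8010
Current forward F = (S − I)·e^(rT) = (117.70 − 7.8010)·e^(0.0263·18/12) = 109.8990 × 1.040238 = 114.3211
Value (long) = (F − K)·e^(−rT) = (114.3211 − 112.26) × 0.961318 = 1.9814
Short position value = −(long value) = -A$1.98

-A$1.98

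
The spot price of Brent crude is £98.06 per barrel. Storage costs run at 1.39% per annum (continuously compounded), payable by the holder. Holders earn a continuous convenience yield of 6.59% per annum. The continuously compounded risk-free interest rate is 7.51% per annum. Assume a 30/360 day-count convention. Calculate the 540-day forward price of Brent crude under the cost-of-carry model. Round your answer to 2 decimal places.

Net carry = r + u − y = 0.0751 + 0.0139 − 0.0659 = 0.0231
F = S·e^((r+u−y)T) = 98.06 · e^(0.0231 × 540/360) = 98.06 · e^0.034650
= 98.06 × 1.035257 = £101.52 per barrel

£101.52 per barrel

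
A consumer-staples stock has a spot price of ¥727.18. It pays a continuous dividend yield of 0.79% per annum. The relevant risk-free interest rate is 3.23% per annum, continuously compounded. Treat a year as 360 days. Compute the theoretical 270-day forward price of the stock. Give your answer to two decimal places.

¥740.61

F = S·e^((r − q)T) = 727.18 · e^((0.0323 − 0.0079) × 270/360)
= 727.18 · e^0.018300 = 727.18 × 1.018468
F = ¥740.61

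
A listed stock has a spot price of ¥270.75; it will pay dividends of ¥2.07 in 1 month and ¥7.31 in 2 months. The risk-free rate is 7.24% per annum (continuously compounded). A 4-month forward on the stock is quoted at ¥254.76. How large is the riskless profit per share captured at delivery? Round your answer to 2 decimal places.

¥13.10 per share

PV(dividends) I = 2.07·e^(−0.0724·1/12) + 7.31·e^(−0.0724·2/12) = 9.2799
Fair forward F* = (S − I)·e^(rT) = (270.75 − 9.2799)·e^0.024133 = 261.4701 × 1.024427 = 267.8570
Market ¥254.76 < fair 267.8570: forward underpriced → reverse cash-and-carry (short the stock, invest proceeds at r, pay the dividends, go long the forward).
Profit at T = |F_mkt − F*| = |254.76 − 267.8570| = ¥13.10 per share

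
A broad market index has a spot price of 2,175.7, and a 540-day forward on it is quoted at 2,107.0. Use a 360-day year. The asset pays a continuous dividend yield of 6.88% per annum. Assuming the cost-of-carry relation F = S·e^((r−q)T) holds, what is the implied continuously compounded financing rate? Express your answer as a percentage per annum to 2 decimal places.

From F = S·e^((r−q)T): (r − q) = ln(F/S)/T
ln(2107.0/2175.7) = ln(0.968424) = -0.032085
(r − q) = -0.032085 / (540/360) = -0.021390
r = ln(F/S)/T + q = -0.021390 + 0.0688 = 0.047410
r = 4.74%

4.74%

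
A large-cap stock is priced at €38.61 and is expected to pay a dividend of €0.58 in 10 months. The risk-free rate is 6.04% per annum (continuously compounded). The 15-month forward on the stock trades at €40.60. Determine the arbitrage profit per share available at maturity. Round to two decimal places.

€0.44 per share

PV(dividends) I = 0.58·e^(−0.0604·10/12) = 0.5515
Fair forward F* = (S − I)·e^(rT) = (38.61 − 0.5515)·e^0.075500 = 38.0585 × 1.078423 = 41.0432
Market €40.60 < fair 41.0432: forward underpriced → reverse cash-and-carry (short the stock, invest proceeds at r, pay the dividends, go long the forward).
Profit at T = |F_mkt − F*| = |40.60 − 41.0432| = €0.44 per share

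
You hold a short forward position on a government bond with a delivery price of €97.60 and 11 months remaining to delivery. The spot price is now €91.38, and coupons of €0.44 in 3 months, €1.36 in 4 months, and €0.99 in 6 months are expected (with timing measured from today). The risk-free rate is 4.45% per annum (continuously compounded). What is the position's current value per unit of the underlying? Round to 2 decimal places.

PV(remaining coupons) I = 0.44·e^(−0.0445·3/12) + 1.36·e^(−0.0445·4/12) + 0.99·e^(−0.0445·6/12) = 2.7433
Current forward F = (S − I)·e^(rT) = (91.38 − 2.7433)·e^(0.0445·11/12) = 88.6367 × 1.041635 = 92.3271
Value (long) = (F − K)·e^(−rT) = (92.3271 − 97.60) × 0.960029 = -5.0621
Short position value = −(long value) = €5.06

€5.06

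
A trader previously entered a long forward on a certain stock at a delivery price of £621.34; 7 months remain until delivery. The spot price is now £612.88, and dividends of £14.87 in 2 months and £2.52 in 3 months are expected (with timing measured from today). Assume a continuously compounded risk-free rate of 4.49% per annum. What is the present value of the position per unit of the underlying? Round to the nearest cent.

-£9.65

PV(remaining dividends) I = 14.87·e^(−0.0449·2/12) + 2.52·e^(−0.0449·3/12) = 17.2510
Current forward F = (S − I)·e^(rT) = (612.88 − 17.2510)·e^(0.0449·7/12) = 595.6290 × 1.026538 = 611.4358
Value (long) = (F − K)·e^(−rT) = (611.4358 − 621.34) × 0.974148 = -9.6482
Value = -£9.65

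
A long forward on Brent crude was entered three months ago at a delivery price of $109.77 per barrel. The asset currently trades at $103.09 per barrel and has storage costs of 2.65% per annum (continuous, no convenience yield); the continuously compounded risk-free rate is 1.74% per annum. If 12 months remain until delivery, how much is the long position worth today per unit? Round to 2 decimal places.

-$2.02 per barrel

Current fair forward for the remaining 12 months: F = S·e^((r + u)·T), (r + u) = 0.0174 + 0.0265 = 0.0439
F = 103.09 · e^(0.0439 × 12/12) = 103.09 × 1.044878 = 107.7165
Value of long forward = (F − K)·e^(−rT) = (107.7165 − 109.77) · e^(−0.0174·12/12)
= -2.0535 × 0.982751 = -2.02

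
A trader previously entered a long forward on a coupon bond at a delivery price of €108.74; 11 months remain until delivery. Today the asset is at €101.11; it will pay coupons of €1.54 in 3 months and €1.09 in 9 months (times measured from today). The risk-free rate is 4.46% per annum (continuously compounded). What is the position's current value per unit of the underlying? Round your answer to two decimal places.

-€5.85

PV(remaining coupons) I = 1.54·e^(−0.0446·3/12) + 1.09·e^(−0.0446·9/12) = 2.5771
Current forward F = (S − I)·e^(rT) = (101.11 − 2.5771)·e^(0.0446·11/12) = 98.5329 × 1.041731 = 102.6448
Value (long) = (F − K)·e^(−rT) = (102.6448 − 108.74) × 0.959941 = -5.8510
Value = -€5.85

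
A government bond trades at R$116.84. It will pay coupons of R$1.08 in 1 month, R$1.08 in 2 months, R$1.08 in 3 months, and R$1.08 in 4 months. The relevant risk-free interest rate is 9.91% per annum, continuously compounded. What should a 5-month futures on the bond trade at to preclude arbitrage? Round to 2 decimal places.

PV(coupons) I = 1.08·e^(−0.0991·1/12) + 1.08·e^(−0.0991·2/12) + 1.08·e^(−0.0991·3/12) + 1.08·e^(−0.0991·4/12)
I = 1.0711 + 1.0623 + 1.0536 + 1.0449 = 4.2319
F = (S − I)·e^(rT) = (116.84 − 4.2319) · e^(0.0991·5/12)
= 112.6081 · e^0.041292 = 112.6081 × 1.042156 = R$117.36

R$117.36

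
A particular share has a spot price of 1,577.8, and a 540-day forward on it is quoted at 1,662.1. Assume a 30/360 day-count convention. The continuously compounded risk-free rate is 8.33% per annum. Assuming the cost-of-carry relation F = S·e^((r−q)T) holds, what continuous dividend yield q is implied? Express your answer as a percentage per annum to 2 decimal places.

From F = S·e^((r−q)T): (r − q) = ln(F/S)/T
ln(1662.1/1577.8) = ln(1.053429) = 0.052051
(r − q) = 0.052051 / (540/360) = 0.034701
q = r − ln(F/S)/T = 0.0833 − 0.034701 = 0.048599
q = 4.86%

4.86%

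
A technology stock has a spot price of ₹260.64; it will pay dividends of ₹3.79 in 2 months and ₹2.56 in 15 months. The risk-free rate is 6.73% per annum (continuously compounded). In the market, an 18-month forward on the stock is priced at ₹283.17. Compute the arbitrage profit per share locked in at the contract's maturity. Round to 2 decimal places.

PV(dividends) I = 3.79·e^(−0.0673·2/12) + 2.56·e^(−0.0673·15/12) = 6.1012
Fair forward F* = (S − I)·e^(rT) = (260.64 − 6.1012)·e^0.100950 = 254.5388 × 1.106221 = 281.5762
Market ₹283.17 > fair 281.5762: forward overpriced → cash-and-carry (borrow at r, buy the stock and collect the dividends, short the forward).
Profit at T = |F_mkt − F*| = |283.17 − 281.5762| = ₹1.59 per share

₹1.59 per share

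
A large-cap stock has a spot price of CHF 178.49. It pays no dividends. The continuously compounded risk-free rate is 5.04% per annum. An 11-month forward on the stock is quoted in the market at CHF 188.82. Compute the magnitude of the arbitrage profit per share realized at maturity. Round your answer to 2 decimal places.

CHF 1.89 per share

Fair forward: F* = S·e^(carry·T), with carry = r = 0.0504
F* = 178.49 · e^(0.0504 × 11/12) = 178.49 · e^0.046200 = 178.49 × 1.047284 = CHF 186.9297
Market CHF 188.82 > fair CHF 186.9297: forward overpriced → cash-and-carry (buy spot, short the forward).
At maturity, profit = |F_mkt − F*| = |188.82 − 186.9297| = CHF 1.89 per share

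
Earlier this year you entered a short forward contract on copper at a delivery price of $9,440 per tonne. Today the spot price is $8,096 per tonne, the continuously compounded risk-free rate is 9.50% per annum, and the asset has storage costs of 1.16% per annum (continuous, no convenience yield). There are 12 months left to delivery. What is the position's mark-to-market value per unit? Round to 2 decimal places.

$394.02 per tonne

Current fair forward for the remaining 12 months: F = S·e^((r + u)·T), (r + u) = 0.0950 + 0.0116 = 0.1066
F = 8096 · e^(0.1066 × 12/12) = 8096 × 1.11248917 = 9006.7123
Value of long forward = (F − K)·e^(−rT) = (9006.7123 − 9440) · e^(−0.0950·12/12)
= -433.2877 × 0.90937293 = -394.02
Short position value = −(long value) = $394.02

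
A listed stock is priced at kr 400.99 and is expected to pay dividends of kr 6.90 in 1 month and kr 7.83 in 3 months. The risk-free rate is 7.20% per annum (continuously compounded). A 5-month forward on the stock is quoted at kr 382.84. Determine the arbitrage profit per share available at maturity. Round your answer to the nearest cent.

PV(dividends) I = 6.90·e^(−0.0720·1/12) + 7.83·e^(−0.0720·3/12) = 14.5490
Fair forward F* = (S − I)·e^(rT) = (400.99 − 14.5490)·e^0.030000 = 386.4410 × 1.030455 = 398.2101
Market kr 382.84 < fair 398.2101: forward underpriced → reverse cash-and-carry (short the stock, invest proceeds at r, pay the dividends, go long the forward).
Profit at T = |F_mkt − F*| = |382.84 − 398.2101| = kr 15.37 per share

kr 15.37 per share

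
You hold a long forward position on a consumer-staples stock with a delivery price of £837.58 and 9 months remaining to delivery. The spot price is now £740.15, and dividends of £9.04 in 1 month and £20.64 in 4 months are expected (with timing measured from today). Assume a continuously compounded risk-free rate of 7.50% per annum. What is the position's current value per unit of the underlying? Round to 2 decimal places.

PV(remaining dividends) I = 9.04·e^(−0.0750·1/12) + 20.64·e^(−0.0750·4/12) = 29.1141
Current forward F = (S − I)·e^(rT) = (740.15 − 29.1141)·e^(0.0750·9/12) = 711.0359 × 1.057862 = 752.1779
Value (long) = (F − K)·e^(−rT) = (752.1779 − 837.58) × 0.945303 = -80.7309
Value = -£80.73

-£80.73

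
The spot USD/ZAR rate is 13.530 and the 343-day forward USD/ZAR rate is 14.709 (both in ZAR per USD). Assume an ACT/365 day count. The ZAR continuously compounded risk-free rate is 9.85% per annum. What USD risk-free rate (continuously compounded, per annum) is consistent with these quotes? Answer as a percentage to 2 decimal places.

0.96%

F = S·e^((r_ZAR − r_USD)T) ⇒ r_USD = r_ZAR − ln(F/S)/T
ln(14.709/13.530) = 0.083550; /(343/365) = 0.088909
r_USD = 0.0985 − 0.088909 = 0.009591
r_USD = 0.96%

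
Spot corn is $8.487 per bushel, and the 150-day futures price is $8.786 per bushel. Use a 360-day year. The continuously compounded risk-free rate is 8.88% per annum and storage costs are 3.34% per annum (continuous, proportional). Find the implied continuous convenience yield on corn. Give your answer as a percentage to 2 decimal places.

F = S·e^((r+u−y)T) ⇒ (r+u−y) = ln(F/S)/T
ln(8.786/8.487) = 0.034624; /T ⇒ 0.083098
y = r + u − ln(F/S)/T = 0.0888 + 0.0334 − 0.083098 = 0.039102
y = 3.91%

3.91%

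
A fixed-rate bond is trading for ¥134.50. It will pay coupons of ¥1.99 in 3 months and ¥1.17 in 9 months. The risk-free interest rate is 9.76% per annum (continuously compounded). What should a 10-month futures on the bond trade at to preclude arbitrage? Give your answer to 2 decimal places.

¥142.61

PV(coupons) I = 1.99·e^(−0.0976·3/12) + 1.17·e^(−0.0976·9/12)
I = 1.9420 + 1.0874 = 3.0294
F = (S − I)·e^(rT) = (134.50 − 3.0294) · e^(0.0976·10/12)
= 131.4706 · e^0.081333 = 131.4706 × 1.084732 = ¥142.61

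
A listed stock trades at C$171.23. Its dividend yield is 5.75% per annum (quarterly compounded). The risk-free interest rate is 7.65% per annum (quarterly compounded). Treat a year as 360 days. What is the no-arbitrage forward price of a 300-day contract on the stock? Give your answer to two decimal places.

F = S · (1+r/4)^(4T) / (1+q/4)^(4T)
= 171.23 × 1.065185 / 1.048725 = 171.23 × 1.015695
F = C$173.92

C$173.92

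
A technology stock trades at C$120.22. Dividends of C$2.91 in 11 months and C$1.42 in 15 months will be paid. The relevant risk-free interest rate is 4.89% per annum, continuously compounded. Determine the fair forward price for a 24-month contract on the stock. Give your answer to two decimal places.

PV(dividends) I = 2.91·e^(−0.0489·11/12) + 1.42·e^(−0.0489·15/12)
I = 2.7824 + 1.3358 = 4.1182
F = (S − I)·e^(rT) = (120.22 − 4.1182) · e^(0.0489·24/12)
= 116.1018 · e^0.097800 = 116.1018 × 1.102742 = C$128.03

C$128.03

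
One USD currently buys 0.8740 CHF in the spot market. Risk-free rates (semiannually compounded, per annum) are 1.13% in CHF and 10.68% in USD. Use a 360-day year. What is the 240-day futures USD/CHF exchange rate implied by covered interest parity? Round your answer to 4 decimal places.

By covered interest parity, F = S · (1+r_CHF/2)^(2T) / (1+r_USD/2)^(2T)
= 0.8740 × 1.007540 / 1.071826 = 0.8740 × 0.940022
F = 0.8216 CHF per USD

0.8216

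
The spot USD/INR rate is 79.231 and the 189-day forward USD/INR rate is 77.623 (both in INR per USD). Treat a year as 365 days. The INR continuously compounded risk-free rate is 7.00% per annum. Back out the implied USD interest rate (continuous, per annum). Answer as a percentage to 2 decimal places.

10.96%

F = S·e^((r_INR − r_USD)T) ⇒ r_USD = r_INR − ln(F/S)/T
ln(77.623/79.231) = -0.020504; /(189/365) = -0.039598
r_USD = 0.0700 + 0.039598 = 0.109598
r_USD = 10.96%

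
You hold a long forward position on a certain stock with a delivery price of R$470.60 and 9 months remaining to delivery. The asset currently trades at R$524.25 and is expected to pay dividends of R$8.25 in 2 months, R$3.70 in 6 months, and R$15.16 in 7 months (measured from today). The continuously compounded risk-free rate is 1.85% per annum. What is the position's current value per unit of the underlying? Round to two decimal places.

PV(remaining dividends) I = 8.25·e^(−0.0185·2/12) + 3.70·e^(−0.0185·6/12) + 15.16·e^(−0.0185·7/12) = 26.8878
Current forward F = (S − I)·e^(rT) = (524.25 − 26.8878)·e^(0.0185·9/12) = 497.3622 × 1.013972 = 504.3113
Value (long) = (F − K)·e^(−rT) = (504.3113 − 470.60) × 0.986221 = 33.2468
Value = R$33.25

R$33.25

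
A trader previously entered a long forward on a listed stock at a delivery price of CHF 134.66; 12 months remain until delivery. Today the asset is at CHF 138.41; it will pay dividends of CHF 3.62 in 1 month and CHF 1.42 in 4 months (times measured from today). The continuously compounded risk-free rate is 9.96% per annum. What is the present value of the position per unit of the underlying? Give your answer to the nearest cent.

CHF 11.55

PV(remaining dividends) I = 3.62·e^(−0.0996·1/12) + 1.42·e^(−0.0996·4/12) = 4.9637
Current forward F = (S − I)·e^(rT) = (138.41 − 4.9637)·e^(0.0996·12/12) = 133.4463 × 1.104729 = 147.4220
Value (long) = (F − K)·e^(−rT) = (147.4220 − 134.66) × 0.905199 = 11.5521
Value = CHF 11.55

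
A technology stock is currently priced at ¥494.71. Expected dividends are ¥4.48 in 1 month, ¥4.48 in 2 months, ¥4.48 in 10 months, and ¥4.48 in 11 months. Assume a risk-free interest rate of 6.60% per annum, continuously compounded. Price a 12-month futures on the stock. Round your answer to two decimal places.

PV(dividends) I = 4.48·e^(−0.0660·1/12) + 4.48·e^(−0.0660·2/12) + 4.48·e^(−0.0660·10/12) + 4.48·e^(−0.0660·11/12)
I = 4.4554 + 4.4310 + 4.2403 + 4.2170 = 17.3437
F = (S − I)·e^(rT) = (494.71 − 17.3437) · e^(0.0660·12/12)
= 477.3663 · e^0.066000 = 477.3663 × 1.068227 = ¥509.94

¥509.94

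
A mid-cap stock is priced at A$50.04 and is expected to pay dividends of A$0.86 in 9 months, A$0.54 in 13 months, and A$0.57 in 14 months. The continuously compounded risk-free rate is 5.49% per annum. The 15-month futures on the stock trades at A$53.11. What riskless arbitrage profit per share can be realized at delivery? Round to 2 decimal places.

PV(dividends) I = 0.86·e^(−0.0549·9/12) + 0.54·e^(−0.0549·13/12) + 0.57·e^(−0.0549·14/12) = 1.8688
Fair futures F* = (S − I)·e^(rT) = (50.04 − 1.8688)·e^0.068625 = 48.1712 × 1.071034 = 51.5930
Market A$53.11 > fair 51.5930: forward overpriced → cash-and-carry (borrow at r, buy the stock and collect the dividends, short the forward).
Profit at T = |F_mkt − F*| = |53.11 − 51.5930| = A$1.52 per share

A$1.52 per share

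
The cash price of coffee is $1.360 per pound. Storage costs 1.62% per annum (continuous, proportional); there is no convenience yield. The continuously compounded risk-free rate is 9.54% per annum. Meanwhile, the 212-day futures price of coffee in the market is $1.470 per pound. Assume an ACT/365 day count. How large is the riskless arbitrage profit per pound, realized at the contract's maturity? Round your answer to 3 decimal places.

Fair futures: F* = S·e^(carry·T), with carry = (r + u) = 0.0954 + 0.0162 = 0.1116
F* = 1.360 · e^(0.1116 × 212/365) = 1.360 · e^0.064820 = 1.360 × 1.066967 = $1.4511
Market $1.470 > fair $1.4511: forward overpriced → cash-and-carry (buy spot, short the forward).
At maturity, profit = |F_mkt − F*| = |1.470 − 1.4511| = $0.019 per pound

$0.019 per pound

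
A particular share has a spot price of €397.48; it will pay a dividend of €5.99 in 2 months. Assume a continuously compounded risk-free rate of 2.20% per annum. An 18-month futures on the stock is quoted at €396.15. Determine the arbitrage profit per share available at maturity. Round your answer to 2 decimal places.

PV(dividends) I = 5.99·e^(−0.0220·2/12) = 5.9681
Fair futures F* = (S − I)·e^(rT) = (397.48 − 5.9681)·e^0.033000 = 391.5119 × 1.033551 = 404.6475
Market €396.15 < fair 404.6475: forward underpriced → reverse cash-and-carry (short the stock, invest proceeds at r, pay the dividends, go long the forward).
Profit at T = |F_mkt − F*| = |396.15 − 404.6475| = €8.50 per share

€8.50 per share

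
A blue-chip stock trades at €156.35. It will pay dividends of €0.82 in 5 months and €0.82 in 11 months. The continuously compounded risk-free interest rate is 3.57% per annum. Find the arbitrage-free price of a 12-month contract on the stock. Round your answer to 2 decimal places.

€160.37

PV(dividends) I = 0.82·e^(−0.0357·5/12) + 0.82·e^(−0.0357·11/12)
I = 0.8079 + 0.7936 = 1.6015
F = (S − I)·e^(rT) = (156.35 − 1.6015) · e^(0.0357·12/12)
= 154.7485 · e^0.035700 = 154.7485 × 1.036345 = €160.37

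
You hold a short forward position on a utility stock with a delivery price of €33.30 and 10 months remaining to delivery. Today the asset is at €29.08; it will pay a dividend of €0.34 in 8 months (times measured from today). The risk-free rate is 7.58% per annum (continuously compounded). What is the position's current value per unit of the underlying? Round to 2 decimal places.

€2.50

PV(remaining dividends) I = 0.34·e^(−0.0758·8/12) = 0.3232
Current forward F = (S − I)·e^(rT) = (29.08 − 0.3232)·e^(0.0758·10/12) = 28.7568 × 1.065204 = 30.6319
Value (long) = (F − K)·e^(−rT) = (30.6319 − 33.30) × 0.938787 = -2.5048
Short position value = −(long value) = €2.50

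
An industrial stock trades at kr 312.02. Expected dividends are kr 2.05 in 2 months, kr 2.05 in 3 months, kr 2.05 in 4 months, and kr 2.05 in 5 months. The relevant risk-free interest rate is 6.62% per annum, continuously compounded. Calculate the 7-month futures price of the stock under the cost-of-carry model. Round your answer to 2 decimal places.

kr 315.94

PV(dividends) I = 2.05·e^(−0.0662·2/12) + 2.05·e^(−0.0662·3/12) + 2.05·e^(−0.0662·4/12) + 2.05·e^(−0.0662·5/12)
I = 2.0275 + 2.0164 + 2.0053 + 1.9942 = 8.0434
F = (S − I)·e^(rT) = (312.02 − 8.0434) · e^(0.0662·7/12)
= 303.9766 · e^0.038617 = 303.9766 × 1.039372 = kr 315.94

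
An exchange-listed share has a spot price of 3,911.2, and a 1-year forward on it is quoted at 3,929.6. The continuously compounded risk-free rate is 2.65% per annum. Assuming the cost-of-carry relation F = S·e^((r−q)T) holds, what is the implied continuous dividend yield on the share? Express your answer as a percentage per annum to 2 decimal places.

2.18%

From F = S·e^((r−q)T): (r − q) = ln(F/S)/T
ln(3929.6/3911.2) = ln(1.004704) = 0.004693
(r − q) = 0.004693 / (12/12) = 0.004693
q = r − ln(F/S)/T = 0.0265 − 0.004693 = 0.021807
q = 2.18%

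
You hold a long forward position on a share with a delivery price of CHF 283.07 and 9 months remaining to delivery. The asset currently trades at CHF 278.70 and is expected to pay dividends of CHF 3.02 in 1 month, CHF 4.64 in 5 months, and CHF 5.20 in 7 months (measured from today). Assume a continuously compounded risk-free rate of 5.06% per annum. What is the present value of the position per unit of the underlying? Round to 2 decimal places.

-CHF 6.43

PV(remaining dividends) I = 3.02·e^(−0.0506·1/12) + 4.64·e^(−0.0506·5/12) + 5.20·e^(−0.0506·7/12) = 12.5992
Current forward F = (S − I)·e^(rT) = (278.70 − 12.5992)·e^(0.0506·9/12) = 266.1008 × 1.038679 = 276.3933
Value (long) = (F − K)·e^(−rT) = (276.3933 − 283.07) × 0.962761 = -6.4281
Value = -CHF 6.43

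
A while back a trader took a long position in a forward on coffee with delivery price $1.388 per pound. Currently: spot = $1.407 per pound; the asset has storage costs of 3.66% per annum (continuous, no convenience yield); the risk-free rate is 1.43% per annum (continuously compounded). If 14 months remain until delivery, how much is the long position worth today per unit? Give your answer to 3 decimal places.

$0.103 per pound

Current fair forward for the remaining 14 months: F = S·e^((r + u)·T), (r + u) = 0.0143 + 0.0366 = 0.0509
F = 1.407 · e^(0.0509 × 14/12) = 1.407 × 1.061182 = 1.4931
Value of long forward = (F − K)·e^(−rT) = (1.4931 − 1.388) · e^(−0.0143·14/12)
= 0.1051 × 0.983455 = 0.103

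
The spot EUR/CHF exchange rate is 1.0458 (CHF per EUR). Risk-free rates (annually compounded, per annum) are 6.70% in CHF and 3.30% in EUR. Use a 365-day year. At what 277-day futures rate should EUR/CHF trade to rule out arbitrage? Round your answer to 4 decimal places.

1.0718

By covered interest parity, F = S · (1+r_CHF)^T / (1+r_EUR)^T
= 1.0458 × 1.050447 / 1.024946 = 1.0458 × 1.024880
F = 1.0718 CHF per EUR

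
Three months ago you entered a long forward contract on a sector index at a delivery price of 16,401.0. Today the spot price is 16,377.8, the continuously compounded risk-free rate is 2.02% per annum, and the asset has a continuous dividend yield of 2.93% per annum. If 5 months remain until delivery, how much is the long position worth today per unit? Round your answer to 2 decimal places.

Current fair forward for the remaining 5 months: F = S·e^((r − q)·T), (r − q) = 0.0202 − 0.0293 = -0.0091
F = 16377.8 · e^(-0.0091 × 5/12) = 16377.8 × 0.99621551 = 16315.8184
Value of long forward = (F − K)·e^(−rT) = (16315.8184 − 16401.0) · e^(−0.0202·5/12)
= -85.1816 × 0.99161865 = -84.47

-84.47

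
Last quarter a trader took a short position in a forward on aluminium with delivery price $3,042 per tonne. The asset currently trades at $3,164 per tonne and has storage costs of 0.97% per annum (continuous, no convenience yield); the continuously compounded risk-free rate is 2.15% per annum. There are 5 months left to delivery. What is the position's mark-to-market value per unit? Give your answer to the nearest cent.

-$161.94 per tonne

Current fair forward for the remaining 5 months: F = S·e^((r + u)·T), (r + u) = 0.0215 + 0.0097 = 0.0312
F = 3164 · e^(0.0312 × 5/12) = 3164 × 1.01308487 = 3205.4005
Value of long forward = (F − K)·e^(−rT) = (3205.4005 − 3042) · e^(−0.0215·5/12)
= 163.4005 × 0.99108167 = 161.94
Short position value = −(long value) = -$161.94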